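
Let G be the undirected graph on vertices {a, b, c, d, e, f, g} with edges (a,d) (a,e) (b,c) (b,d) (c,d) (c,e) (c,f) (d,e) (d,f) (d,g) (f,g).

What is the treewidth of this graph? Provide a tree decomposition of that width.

Treewidth 2.
One such decomposition:
Bags: B1 = {c, d, e}  B2 = {b, c, d}  B3 = {c, d, f}  B4 = {d, f, g}  B5 = {a, d, e}
Tree: B1–B2, B2–B3, B3–B4, B1–B5

The largest bag has 3 vertices, giving width 2; this decomposition certifies tw(G) ≤ 2. Conversely, {d, f, g} is a clique of size 3, and the vertices of any clique must share a bag in every tree decomposition; so some bag has ≥ 3 vertices and tw(G) ≥ 2. Therefore the treewidth is 2.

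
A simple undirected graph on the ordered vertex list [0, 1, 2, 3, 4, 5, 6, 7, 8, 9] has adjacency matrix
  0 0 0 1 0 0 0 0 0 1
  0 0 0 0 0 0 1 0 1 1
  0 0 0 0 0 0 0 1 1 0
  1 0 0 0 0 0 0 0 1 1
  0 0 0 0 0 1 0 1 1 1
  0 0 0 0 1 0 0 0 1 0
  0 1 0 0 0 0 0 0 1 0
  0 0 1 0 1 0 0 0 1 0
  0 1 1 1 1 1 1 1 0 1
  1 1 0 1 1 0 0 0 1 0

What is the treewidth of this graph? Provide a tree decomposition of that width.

Treewidth 2.
One such decomposition:
Bags: B1 = {4, 8, 9}  B2 = {4, 7, 8}  B3 = {1, 8, 9}  B4 = {3, 8, 9}  B5 = {1, 6, 8}  B6 = {0, 3, 9}  B7 = {4, 5, 8}  B8 = {2, 7, 8}
Tree: B1–B2, B1–B3, B1–B4, B3–B5, B4–B6, B1–B7, B2–B8

Every bag has size at most 3, so the width is 3 − 1 = 2 and tw(G) ≤ 2. For the lower bound, the 3 vertices {0, 3, 9} are pairwise adjacent, and any tree decomposition puts a clique entirely inside one bag — forcing width ≥ 2. Combining the bounds, tw(G) = 2.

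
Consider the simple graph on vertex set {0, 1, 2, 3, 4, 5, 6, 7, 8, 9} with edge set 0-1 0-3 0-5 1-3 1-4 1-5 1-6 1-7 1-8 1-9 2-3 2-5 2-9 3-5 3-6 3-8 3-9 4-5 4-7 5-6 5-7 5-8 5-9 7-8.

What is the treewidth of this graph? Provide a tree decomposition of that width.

Treewidth 3.
One such decomposition:
Bags: B1 = {1, 3, 5, 9}  B2 = {0, 1, 3, 5}  B3 = {1, 3, 5, 8}  B4 = {1, 5, 7, 8}  B5 = {1, 4, 5, 7}  B6 = {1, 3, 5, 6}  B7 = {2, 3, 5, 9}
Tree: B1–B2, B1–B3, B3–B4, B4–B5, B3–B6, B1–B7

The largest bag has 4 vertices, giving width 3; this decomposition certifies tw(G) ≤ 3. Conversely, {0, 1, 3, 5} is a clique of size 4, and the vertices of any clique must share a bag in every tree decomposition; so some bag has ≥ 4 vertices and tw(G) ≥ 3. Hence tw(G) = 3 exactly.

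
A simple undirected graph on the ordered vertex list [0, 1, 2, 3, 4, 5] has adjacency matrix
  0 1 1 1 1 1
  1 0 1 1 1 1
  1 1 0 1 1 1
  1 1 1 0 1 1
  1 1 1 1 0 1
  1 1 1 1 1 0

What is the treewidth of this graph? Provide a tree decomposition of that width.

Treewidth 5.
Bags: B1 = {0, 1, 2, 3, 4, 5}
Tree: (single bag)

With just one bag of size 6, the width is 6 − 1 = 5, so tw(G) ≤ 5. On the other hand G contains the 6-clique {0, 1, 2, 3, 4, 5}. A clique must lie in a single bag of any decomposition, so no decomposition can have width below 5. Combining the bounds, tw(G) = 5.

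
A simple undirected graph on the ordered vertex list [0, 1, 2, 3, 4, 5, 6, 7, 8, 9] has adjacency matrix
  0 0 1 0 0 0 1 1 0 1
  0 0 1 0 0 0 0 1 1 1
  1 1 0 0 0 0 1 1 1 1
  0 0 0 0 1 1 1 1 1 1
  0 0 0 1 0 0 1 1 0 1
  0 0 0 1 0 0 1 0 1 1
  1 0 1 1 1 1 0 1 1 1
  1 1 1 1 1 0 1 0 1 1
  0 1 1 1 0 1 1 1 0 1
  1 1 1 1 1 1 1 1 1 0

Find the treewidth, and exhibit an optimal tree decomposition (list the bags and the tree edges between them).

Treewidth 4.
One optimal decomposition is:
Bags: B1 = {3, 5, 6, 8, 9}  B2 = {3, 6, 7, 8, 9}  B3 = {3, 4, 6, 7, 9}  B4 = {2, 6, 7, 8, 9}  B5 = {0, 2, 6, 7, 9}  B6 = {1, 2, 7, 8, 9}
Tree: B1–B2, B2–B3, B2–B4, B4–B5, B4–B6

Each bag holds 5 vertices, so the decomposition has width 4, which upper-bounds the treewidth. On the other hand G contains the 5-clique {1, 2, 7, 8, 9}. A clique must lie in a single bag of any decomposition, so no decomposition can have width below 4. Therefore the treewidth is 4.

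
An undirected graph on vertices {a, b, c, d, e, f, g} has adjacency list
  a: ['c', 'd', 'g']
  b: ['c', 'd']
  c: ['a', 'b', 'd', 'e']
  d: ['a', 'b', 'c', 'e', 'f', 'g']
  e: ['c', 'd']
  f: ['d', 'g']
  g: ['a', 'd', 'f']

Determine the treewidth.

A width-2 tree decomposition is:
Bags: B1 = {a, c, d}  B2 = {b, c, d}  B3 = {a, d, g}  B4 = {c, d, e}  B5 = {d, f, g}
Tree: B1–B2, B1–B3, B1–B4, B3–B5
Every bag has size at most 3, so the width is 3 − 1 = 2 and tw(G) ≤ 2. On the other hand G contains the 3-clique {d, f, g}. A clique must lie in a single bag of any decomposition, so no decomposition can have width below 2. The upper and lower bounds meet at 2, so that is the treewidth.

2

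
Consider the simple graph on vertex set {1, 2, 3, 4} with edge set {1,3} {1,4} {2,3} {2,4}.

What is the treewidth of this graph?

A width-2 tree decomposition is:
Bags: B1 = {1, 2, 4}  B2 = {1, 2, 3}
Tree: B1–B2
Each bag holds 3 vertices, so the decomposition has width 2, which upper-bounds the treewidth. The edges 2–4–1–3–2 form a cycle, so G is not a tree and its treewidth is at least 2. The upper and lower bounds meet at 2, so that is the treewidth.

2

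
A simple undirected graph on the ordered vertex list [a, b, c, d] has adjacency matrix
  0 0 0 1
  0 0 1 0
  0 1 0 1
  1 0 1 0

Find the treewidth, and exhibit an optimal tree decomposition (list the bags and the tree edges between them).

Each bag holds 2 vertices, so the decomposition has width 1, which upper-bounds the treewidth. Any graph with an edge has treewidth ≥ 1, and G has the edge a–d. Hence tw(G) = 1 exactly.

Treewidth 1.
Bags: B1 = {a, d}  B2 = {c, d}  B3 = {b, c}
Tree: B1–B2, B2–B3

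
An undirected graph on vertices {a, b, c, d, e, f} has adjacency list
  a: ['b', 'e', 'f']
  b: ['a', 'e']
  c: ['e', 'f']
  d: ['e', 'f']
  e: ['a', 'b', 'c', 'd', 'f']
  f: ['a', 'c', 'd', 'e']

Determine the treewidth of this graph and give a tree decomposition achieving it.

The largest bag has 3 vertices, giving width 2; this decomposition certifies tw(G) ≤ 2. For the lower bound, the 3 vertices {d, e, f} are pairwise adjacent, and any tree decomposition puts a clique entirely inside one bag — forcing width ≥ 2. The upper and lower bounds meet at 2, so that is the treewidth.

Treewidth 2.
One optimal decomposition is:
Bags: B1 = {d, e, f}  B2 = {c, e, f}  B3 = {a, e, f}  B4 = {a, b, e}
Tree: B1–B2, B2–B3, B3–B4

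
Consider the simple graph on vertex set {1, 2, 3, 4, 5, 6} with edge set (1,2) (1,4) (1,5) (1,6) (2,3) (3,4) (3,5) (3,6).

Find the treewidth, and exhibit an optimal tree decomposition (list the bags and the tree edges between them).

Treewidth 2.
Bags: B1 = {1, 2, 3}  B2 = {1, 3, 5}  B3 = {1, 3, 6}  B4 = {1, 3, 4}
Tree: B1–B2, B2–B3, B3–B4

Every bag has size at most 3, so the width is 3 − 1 = 2 and tw(G) ≤ 2. The edges 2–3–5–1–2 form a cycle, so G is not a tree and its treewidth is at least 2. Combining the bounds, tw(G) = 2.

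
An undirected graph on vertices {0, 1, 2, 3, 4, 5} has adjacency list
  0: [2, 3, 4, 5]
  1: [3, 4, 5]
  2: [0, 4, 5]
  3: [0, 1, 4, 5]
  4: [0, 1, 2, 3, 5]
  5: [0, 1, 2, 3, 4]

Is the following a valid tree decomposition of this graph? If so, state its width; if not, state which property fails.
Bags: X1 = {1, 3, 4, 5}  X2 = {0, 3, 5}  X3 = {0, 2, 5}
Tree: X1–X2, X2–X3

A tree decomposition must satisfy three properties: every vertex lies in some bag; for every edge, both endpoints lie together in some bag; and for every vertex, the bags containing it form a connected subtree. Here edge (4,0) lies in no bag, so the decomposition is invalid.

No — edge (4,0) lies in no bag.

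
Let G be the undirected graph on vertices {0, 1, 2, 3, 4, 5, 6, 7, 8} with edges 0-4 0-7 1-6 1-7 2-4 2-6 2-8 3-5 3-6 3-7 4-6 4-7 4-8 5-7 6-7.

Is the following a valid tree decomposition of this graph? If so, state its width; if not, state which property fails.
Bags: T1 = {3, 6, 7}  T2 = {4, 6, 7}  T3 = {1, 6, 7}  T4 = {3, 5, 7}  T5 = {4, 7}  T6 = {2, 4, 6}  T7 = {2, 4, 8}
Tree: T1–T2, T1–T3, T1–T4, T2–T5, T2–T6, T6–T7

No — vertex 0 appears in no bag.

A tree decomposition must satisfy three properties: every vertex lies in some bag; for every edge, both endpoints lie together in some bag; and for every vertex, the bags containing it form a connected subtree. Here vertex 0 appears in no bag, so the decomposition is invalid.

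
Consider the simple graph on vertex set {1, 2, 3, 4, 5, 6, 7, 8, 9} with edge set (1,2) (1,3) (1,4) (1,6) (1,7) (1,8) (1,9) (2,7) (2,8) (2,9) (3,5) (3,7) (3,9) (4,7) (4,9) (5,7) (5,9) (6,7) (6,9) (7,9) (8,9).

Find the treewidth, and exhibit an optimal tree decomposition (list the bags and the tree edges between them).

Every bag has size at most 4, so the width is 4 − 1 = 3 and tw(G) ≤ 3. Conversely, {1, 2, 8, 9} is a clique of size 4, and the vertices of any clique must share a bag in every tree decomposition; so some bag has ≥ 4 vertices and tw(G) ≥ 3. Hence tw(G) = 3 exactly.

Treewidth 3.
One such decomposition:
Bags: B1 = {1, 4, 7, 9}  B2 = {1, 3, 7, 9}  B3 = {1, 2, 7, 9}  B4 = {3, 5, 7, 9}  B5 = {1, 2, 8, 9}  B6 = {1, 6, 7, 9}
Tree: B1–B2, B2–B3, B2–B4, B3–B5, B3–B6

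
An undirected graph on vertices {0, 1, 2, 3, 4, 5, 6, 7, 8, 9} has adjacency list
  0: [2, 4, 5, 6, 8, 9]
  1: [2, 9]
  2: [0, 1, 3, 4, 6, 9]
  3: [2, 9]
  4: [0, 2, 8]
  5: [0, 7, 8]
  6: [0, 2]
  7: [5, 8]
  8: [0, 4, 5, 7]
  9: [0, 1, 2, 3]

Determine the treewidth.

A width-2 tree decomposition is:
Bags: B1 = {0, 2, 4}  B2 = {0, 4, 8}  B3 = {0, 2, 9}  B4 = {2, 3, 9}  B5 = {1, 2, 9}  B6 = {0, 2, 6}  B7 = {0, 5, 8}  B8 = {5, 7, 8}
Tree: B1–B2, B1–B3, B3–B4, B3–B5, B3–B6, B2–B7, B7–B8
The largest bag has 3 vertices, giving width 2; this decomposition certifies tw(G) ≤ 2. Conversely, {0, 4, 8} is a clique of size 3, and the vertices of any clique must share a bag in every tree decomposition; so some bag has ≥ 3 vertices and tw(G) ≥ 2. Combining the bounds, tw(G) = 2.

2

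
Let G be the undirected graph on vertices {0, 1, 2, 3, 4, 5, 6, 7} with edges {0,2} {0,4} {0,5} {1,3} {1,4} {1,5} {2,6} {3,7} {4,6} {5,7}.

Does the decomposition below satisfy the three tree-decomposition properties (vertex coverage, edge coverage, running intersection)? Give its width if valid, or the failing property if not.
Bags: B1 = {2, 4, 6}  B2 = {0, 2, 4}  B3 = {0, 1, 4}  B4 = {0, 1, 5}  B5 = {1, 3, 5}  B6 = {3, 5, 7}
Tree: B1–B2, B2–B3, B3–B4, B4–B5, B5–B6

Vertex coverage: the bags together contain {0, 1, 2, 3, 4, 5, 6, 7}, the full vertex set. Edge coverage: each edge of G has both endpoints in at least one bag. Running intersection: for every vertex, the bags containing it form a connected subtree. All three properties hold, so this is a valid tree decomposition of width max|bag| − 1 = 2, and hence tw(G) ≤ 2.

Yes; width 2.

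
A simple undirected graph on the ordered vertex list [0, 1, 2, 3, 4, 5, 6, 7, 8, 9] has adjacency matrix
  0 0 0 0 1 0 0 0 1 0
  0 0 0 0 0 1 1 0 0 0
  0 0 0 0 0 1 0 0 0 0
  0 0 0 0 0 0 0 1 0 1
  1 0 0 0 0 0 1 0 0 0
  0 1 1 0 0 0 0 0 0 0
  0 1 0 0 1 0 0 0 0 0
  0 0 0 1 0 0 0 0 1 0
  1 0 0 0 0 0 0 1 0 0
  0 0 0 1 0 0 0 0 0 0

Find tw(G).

1

A width-1 tree decomposition is:
Bags: B1 = {3, 9}  B2 = {3, 7}  B3 = {7, 8}  B4 = {0, 8}  B5 = {0, 4}  B6 = {4, 6}  B7 = {1, 6}  B8 = {1, 5}  B9 = {2, 5}
Tree: B1–B2, B2–B3, B3–B4, B4–B5, B5–B6, B6–B7, B7–B8, B8–B9
Each bag holds 2 vertices, so the decomposition has width 1, which upper-bounds the treewidth. G has an edge, so its treewidth is at least 1. The upper and lower bounds meet at 1, so that is the treewidth.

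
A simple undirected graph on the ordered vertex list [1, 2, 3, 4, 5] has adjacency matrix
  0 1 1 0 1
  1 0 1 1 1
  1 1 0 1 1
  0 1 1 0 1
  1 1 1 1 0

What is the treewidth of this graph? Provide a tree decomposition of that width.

Treewidth 3.
One optimal decomposition is:
Bags: B1 = {1, 2, 3, 5}  B2 = {2, 3, 4, 5}
Tree: B1–B2

The largest bag has 4 vertices, giving width 3; this decomposition certifies tw(G) ≤ 3. For the lower bound, the 4 vertices {1, 2, 3, 5} are pairwise adjacent, and any tree decomposition puts a clique entirely inside one bag — forcing width ≥ 3. Hence tw(G) = 3 exactly.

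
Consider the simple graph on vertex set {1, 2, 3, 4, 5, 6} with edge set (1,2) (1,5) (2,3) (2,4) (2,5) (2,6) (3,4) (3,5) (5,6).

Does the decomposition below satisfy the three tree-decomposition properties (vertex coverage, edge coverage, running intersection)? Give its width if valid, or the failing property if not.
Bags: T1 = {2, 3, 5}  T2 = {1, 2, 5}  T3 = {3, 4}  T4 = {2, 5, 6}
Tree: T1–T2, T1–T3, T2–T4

No — edge (2,4) lies in no bag.

A tree decomposition must satisfy three properties: every vertex lies in some bag; for every edge, both endpoints lie together in some bag; and for every vertex, the bags containing it form a connected subtree. Here edge (2,4) lies in no bag, so the decomposition is invalid.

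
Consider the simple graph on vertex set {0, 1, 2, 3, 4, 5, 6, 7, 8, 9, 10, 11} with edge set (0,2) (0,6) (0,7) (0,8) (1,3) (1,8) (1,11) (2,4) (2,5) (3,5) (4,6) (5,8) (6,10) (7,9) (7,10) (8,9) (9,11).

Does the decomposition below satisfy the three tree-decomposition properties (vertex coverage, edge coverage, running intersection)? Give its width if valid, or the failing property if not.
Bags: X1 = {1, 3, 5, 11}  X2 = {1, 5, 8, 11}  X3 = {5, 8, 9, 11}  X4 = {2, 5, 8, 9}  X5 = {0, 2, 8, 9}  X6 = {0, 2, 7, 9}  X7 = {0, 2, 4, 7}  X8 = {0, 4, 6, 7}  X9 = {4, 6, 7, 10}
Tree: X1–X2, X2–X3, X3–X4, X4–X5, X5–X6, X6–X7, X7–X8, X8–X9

Yes; width 3.

Vertex coverage: the bags together contain {0, 1, 2, 3, 4, 5, 6, 7, 8, 9, 10, 11}, the full vertex set. Edge coverage: each edge of G has both endpoints in at least one bag. Running intersection: for every vertex, the bags containing it form a connected subtree. All three properties hold, so this is a valid tree decomposition of width max|bag| − 1 = 3, and hence tw(G) ≤ 3.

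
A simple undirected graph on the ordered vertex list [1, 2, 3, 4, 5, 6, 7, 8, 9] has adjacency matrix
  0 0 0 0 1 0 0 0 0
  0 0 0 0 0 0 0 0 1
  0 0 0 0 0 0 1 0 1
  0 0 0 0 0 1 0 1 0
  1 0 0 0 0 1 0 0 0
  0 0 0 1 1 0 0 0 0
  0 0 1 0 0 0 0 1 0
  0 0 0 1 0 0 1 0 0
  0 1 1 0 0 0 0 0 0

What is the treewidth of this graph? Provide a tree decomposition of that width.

Every bag has size at most 2, so the width is 2 − 1 = 1 and tw(G) ≤ 1. Since G has at least one edge (e.g. 1–5), it is not an edgeless graph, so tw(G) ≥ 1. Hence tw(G) = 1 exactly.

Treewidth 1.
One such decomposition:
Bags: B1 = {1, 5}  B2 = {5, 6}  B3 = {4, 6}  B4 = {4, 8}  B5 = {7, 8}  B6 = {3, 7}  B7 = {3, 9}  B8 = {2, 9}
Tree: B1–B2, B2–B3, B3–B4, B4–B5, B5–B6, B6–B7, B7–B8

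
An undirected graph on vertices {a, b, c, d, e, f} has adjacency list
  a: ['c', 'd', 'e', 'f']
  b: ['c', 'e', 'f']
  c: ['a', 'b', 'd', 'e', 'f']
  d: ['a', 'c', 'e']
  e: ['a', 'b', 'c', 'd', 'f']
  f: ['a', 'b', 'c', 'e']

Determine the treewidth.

3

A width-3 tree decomposition is:
Bags: B1 = {a, c, e, f}  B2 = {b, c, e, f}  B3 = {a, c, d, e}
Tree: B1–B2, B1–B3
Each bag holds 4 vertices, so the decomposition has width 3, which upper-bounds the treewidth. Conversely, {a, c, d, e} is a clique of size 4, and the vertices of any clique must share a bag in every tree decomposition; so some bag has ≥ 4 vertices and tw(G) ≥ 3. Therefore the treewidth is 3.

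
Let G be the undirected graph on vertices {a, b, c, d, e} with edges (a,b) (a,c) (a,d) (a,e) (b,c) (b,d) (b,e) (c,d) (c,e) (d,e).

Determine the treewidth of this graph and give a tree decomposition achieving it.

Treewidth 4.
Bags: B1 = {a, b, c, d, e}
Tree: (single bag)

A single bag containing all 5 vertices is trivially a valid decomposition of width 4. For the lower bound, the 5 vertices {a, b, c, d, e} are pairwise adjacent, and any tree decomposition puts a clique entirely inside one bag — forcing width ≥ 4. The upper and lower bounds meet at 4, so that is the treewidth.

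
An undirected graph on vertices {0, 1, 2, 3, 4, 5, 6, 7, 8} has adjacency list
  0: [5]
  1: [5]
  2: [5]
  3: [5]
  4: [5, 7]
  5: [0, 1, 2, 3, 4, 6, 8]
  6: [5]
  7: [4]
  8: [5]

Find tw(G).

A width-1 tree decomposition is:
Bags: B1 = {1, 5}  B2 = {5, 8}  B3 = {4, 5}  B4 = {3, 5}  B5 = {4, 7}  B6 = {2, 5}  B7 = {5, 6}  B8 = {0, 5}
Tree: B1–B2, B2–B3, B3–B4, B3–B5, B3–B6, B6–B7, B6–B8
Every bag has size at most 2, so the width is 2 − 1 = 1 and tw(G) ≤ 1. G has an edge, so its treewidth is at least 1. Combining the bounds, tw(G) = 1.

1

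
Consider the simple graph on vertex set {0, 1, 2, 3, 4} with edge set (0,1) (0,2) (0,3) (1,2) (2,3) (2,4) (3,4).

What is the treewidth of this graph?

A width-2 tree decomposition is:
Bags: B1 = {0, 2, 3}  B2 = {0, 1, 2}  B3 = {2, 3, 4}
Tree: B1–B2, B1–B3
Each bag holds 3 vertices, so the decomposition has width 2, which upper-bounds the treewidth. Conversely, {0, 1, 2} is a clique of size 3, and the vertices of any clique must share a bag in every tree decomposition; so some bag has ≥ 3 vertices and tw(G) ≥ 2. The upper and lower bounds meet at 2, so that is the treewidth.

2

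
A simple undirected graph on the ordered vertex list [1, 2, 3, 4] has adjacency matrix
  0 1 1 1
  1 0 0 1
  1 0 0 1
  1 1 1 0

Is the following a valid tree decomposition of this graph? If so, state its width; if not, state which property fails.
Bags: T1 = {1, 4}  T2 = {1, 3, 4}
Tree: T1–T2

A tree decomposition must satisfy three properties: every vertex lies in some bag; for every edge, both endpoints lie together in some bag; and for every vertex, the bags containing it form a connected subtree. Here vertex 2 appears in no bag, so the decomposition is invalid.

No — vertex 2 appears in no bag.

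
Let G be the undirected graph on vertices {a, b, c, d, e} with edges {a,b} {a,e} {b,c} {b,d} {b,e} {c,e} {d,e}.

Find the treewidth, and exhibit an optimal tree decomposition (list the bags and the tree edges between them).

Treewidth 2.
One such decomposition:
Bags: B1 = {b, c, e}  B2 = {a, b, e}  B3 = {b, d, e}
Tree: B1–B2, B1–B3

Every bag has size at most 3, so the width is 3 − 1 = 2 and tw(G) ≤ 2. Conversely, {b, d, e} is a clique of size 3, and the vertices of any clique must share a bag in every tree decomposition; so some bag has ≥ 3 vertices and tw(G) ≥ 2. Therefore the treewidth is 2.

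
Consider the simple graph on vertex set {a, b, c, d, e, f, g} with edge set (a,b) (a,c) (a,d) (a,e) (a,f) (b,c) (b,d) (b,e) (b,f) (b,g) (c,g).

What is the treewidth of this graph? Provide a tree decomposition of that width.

Treewidth 2.
One such decomposition:
Bags: B1 = {a, b, c}  B2 = {a, b, f}  B3 = {a, b, e}  B4 = {b, c, g}  B5 = {a, b, d}
Tree: B1–B2, B2–B3, B1–B4, B1–B5

The largest bag has 3 vertices, giving width 2; this decomposition certifies tw(G) ≤ 2. For the lower bound, the 3 vertices {b, c, g} are pairwise adjacent, and any tree decomposition puts a clique entirely inside one bag — forcing width ≥ 2. The upper and lower bounds meet at 2, so that is the treewidth.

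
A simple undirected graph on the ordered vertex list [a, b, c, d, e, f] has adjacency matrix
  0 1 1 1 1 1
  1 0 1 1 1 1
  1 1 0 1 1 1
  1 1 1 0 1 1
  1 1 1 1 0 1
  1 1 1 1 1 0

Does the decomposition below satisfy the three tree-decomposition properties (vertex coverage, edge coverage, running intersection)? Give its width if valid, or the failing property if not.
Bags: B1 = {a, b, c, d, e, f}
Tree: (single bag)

Yes; width 5.

Checking the three conditions: (i) the bags cover all of {a, b, c, d, e, f}; (ii) for each edge, some bag contains both endpoints; (iii) the bags containing any fixed vertex form a subtree. All hold, so the decomposition is valid with width 6 − 1 = 5.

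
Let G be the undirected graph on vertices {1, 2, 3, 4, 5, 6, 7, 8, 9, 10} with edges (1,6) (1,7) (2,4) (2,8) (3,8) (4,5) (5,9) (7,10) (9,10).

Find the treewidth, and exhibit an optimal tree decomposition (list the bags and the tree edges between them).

Every bag has size at most 2, so the width is 2 − 1 = 1 and tw(G) ≤ 1. Since G has at least one edge (e.g. 3–8), it is not an edgeless graph, so tw(G) ≥ 1. Combining the bounds, tw(G) = 1.

Treewidth 1.
Bags: B1 = {3, 8}  B2 = {2, 8}  B3 = {2, 4}  B4 = {4, 5}  B5 = {5, 9}  B6 = {9, 10}  B7 = {7, 10}  B8 = {1, 7}  B9 = {1, 6}
Tree: B1–B2, B2–B3, B3–B4, B4–B5, B5–B6, B6–B7, B7–B8, B8–B9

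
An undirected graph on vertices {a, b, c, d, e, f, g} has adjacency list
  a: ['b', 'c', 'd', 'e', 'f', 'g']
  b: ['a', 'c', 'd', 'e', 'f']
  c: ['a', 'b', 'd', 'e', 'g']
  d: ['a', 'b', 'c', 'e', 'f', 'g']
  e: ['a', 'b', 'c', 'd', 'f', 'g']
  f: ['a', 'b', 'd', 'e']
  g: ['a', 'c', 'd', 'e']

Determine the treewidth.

4

A width-4 tree decomposition is:
Bags: B1 = {a, c, d, e, g}  B2 = {a, b, c, d, e}  B3 = {a, b, d, e, f}
Tree: B1–B2, B2–B3
Each bag holds 5 vertices, so the decomposition has width 4, which upper-bounds the treewidth. Conversely, {a, c, d, e, g} is a clique of size 5, and the vertices of any clique must share a bag in every tree decomposition; so some bag has ≥ 5 vertices and tw(G) ≥ 4. Therefore the treewidth is 4.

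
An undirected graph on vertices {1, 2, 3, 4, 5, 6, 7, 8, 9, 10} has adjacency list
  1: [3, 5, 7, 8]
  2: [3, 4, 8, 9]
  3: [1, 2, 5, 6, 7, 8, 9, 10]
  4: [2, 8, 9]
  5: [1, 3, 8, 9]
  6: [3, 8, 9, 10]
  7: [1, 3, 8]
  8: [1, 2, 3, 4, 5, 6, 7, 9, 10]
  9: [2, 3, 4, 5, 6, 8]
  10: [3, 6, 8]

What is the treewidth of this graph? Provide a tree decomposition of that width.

Each bag holds 4 vertices, so the decomposition has width 3, which upper-bounds the treewidth. On the other hand G contains the 4-clique {1, 3, 5, 8}. A clique must lie in a single bag of any decomposition, so no decomposition can have width below 3. Hence tw(G) = 3 exactly.

Treewidth 3.
One optimal decomposition is:
Bags: B1 = {2, 3, 8, 9}  B2 = {3, 5, 8, 9}  B3 = {2, 4, 8, 9}  B4 = {3, 6, 8, 9}  B5 = {1, 3, 5, 8}  B6 = {3, 6, 8, 10}  B7 = {1, 3, 7, 8}
Tree: B1–B2, B1–B3, B2–B4, B2–B5, B4–B6, B5–B7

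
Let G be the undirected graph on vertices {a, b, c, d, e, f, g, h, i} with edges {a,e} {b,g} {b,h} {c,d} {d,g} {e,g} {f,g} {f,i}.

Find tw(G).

A width-1 tree decomposition is:
Bags: B1 = {b, g}  B2 = {b, h}  B3 = {f, g}  B4 = {e, g}  B5 = {a, e}  B6 = {f, i}  B7 = {d, g}  B8 = {c, d}
Tree: B1–B2, B1–B3, B1–B4, B4–B5, B3–B6, B3–B7, B7–B8
The largest bag has 2 vertices, giving width 1; this decomposition certifies tw(G) ≤ 1. Since G has at least one edge (e.g. b–g), it is not an edgeless graph, so tw(G) ≥ 1. Therefore the treewidth is 1.

1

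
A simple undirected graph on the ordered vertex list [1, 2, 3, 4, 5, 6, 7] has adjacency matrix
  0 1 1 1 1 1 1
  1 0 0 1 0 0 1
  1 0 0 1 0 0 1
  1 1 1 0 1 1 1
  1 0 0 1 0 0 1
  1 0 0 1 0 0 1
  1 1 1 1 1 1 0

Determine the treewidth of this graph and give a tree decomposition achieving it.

Treewidth 3.
Bags: B1 = {1, 3, 4, 7}  B2 = {1, 4, 5, 7}  B3 = {1, 2, 4, 7}  B4 = {1, 4, 6, 7}
Tree: B1–B2, B2–B3, B3–B4

Each bag holds 4 vertices, so the decomposition has width 3, which upper-bounds the treewidth. For the lower bound, the 4 vertices {1, 2, 4, 7} are pairwise adjacent, and any tree decomposition puts a clique entirely inside one bag — forcing width ≥ 3. Therefore the treewidth is 3.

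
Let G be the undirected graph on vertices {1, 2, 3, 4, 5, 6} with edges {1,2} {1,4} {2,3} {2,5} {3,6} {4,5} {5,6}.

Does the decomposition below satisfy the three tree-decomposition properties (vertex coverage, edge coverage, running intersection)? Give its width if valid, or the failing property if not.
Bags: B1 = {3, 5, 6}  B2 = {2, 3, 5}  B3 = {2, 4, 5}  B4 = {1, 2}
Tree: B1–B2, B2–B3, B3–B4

No — edge (4,1) lies in no bag.

A tree decomposition must satisfy three properties: every vertex lies in some bag; for every edge, both endpoints lie together in some bag; and for every vertex, the bags containing it form a connected subtree. Here edge (4,1) lies in no bag, so the decomposition is invalid.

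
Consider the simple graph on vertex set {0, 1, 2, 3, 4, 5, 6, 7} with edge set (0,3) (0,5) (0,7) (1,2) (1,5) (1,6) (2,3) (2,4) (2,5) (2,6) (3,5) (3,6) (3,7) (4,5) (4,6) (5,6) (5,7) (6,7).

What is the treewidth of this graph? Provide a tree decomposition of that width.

Treewidth 3.
Bags: B1 = {2, 3, 5, 6}  B2 = {1, 2, 5, 6}  B3 = {3, 5, 6, 7}  B4 = {2, 4, 5, 6}  B5 = {0, 3, 5, 7}
Tree: B1–B2, B1–B3, B2–B4, B3–B5

Every bag has size at most 4, so the width is 4 − 1 = 3 and tw(G) ≤ 3. For the lower bound, the 4 vertices {0, 3, 5, 7} are pairwise adjacent, and any tree decomposition puts a clique entirely inside one bag — forcing width ≥ 3. The upper and lower bounds meet at 3, so that is the treewidth.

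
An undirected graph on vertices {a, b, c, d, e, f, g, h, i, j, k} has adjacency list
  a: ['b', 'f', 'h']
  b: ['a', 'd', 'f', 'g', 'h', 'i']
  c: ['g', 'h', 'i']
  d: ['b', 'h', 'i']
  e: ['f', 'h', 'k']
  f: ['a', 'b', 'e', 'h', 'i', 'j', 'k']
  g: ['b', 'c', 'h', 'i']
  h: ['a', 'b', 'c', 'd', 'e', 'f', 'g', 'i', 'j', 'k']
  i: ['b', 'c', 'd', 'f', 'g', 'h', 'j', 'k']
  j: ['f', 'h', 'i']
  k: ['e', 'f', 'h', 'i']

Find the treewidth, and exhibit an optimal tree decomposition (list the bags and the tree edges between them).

Treewidth 3.
One such decomposition:
Bags: B1 = {b, f, h, i}  B2 = {f, h, i, k}  B3 = {f, h, i, j}  B4 = {b, g, h, i}  B5 = {e, f, h, k}  B6 = {b, d, h, i}  B7 = {a, b, f, h}  B8 = {c, g, h, i}
Tree: B1–B2, B2–B3, B1–B4, B2–B5, B1–B6, B1–B7, B4–B8

The largest bag has 4 vertices, giving width 3; this decomposition certifies tw(G) ≤ 3. On the other hand G contains the 4-clique {e, f, h, k}. A clique must lie in a single bag of any decomposition, so no decomposition can have width below 3. Hence tw(G) = 3 exactly.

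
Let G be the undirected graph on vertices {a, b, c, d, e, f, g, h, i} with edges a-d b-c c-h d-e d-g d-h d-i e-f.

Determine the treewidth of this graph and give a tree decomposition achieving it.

Each bag holds 2 vertices, so the decomposition has width 1, which upper-bounds the treewidth. Since G has at least one edge (e.g. h–d), it is not an edgeless graph, so tw(G) ≥ 1. Therefore the treewidth is 1.

Treewidth 1.
Bags: B1 = {d, h}  B2 = {d, g}  B3 = {d, e}  B4 = {c, h}  B5 = {d, i}  B6 = {e, f}  B7 = {a, d}  B8 = {b, c}
Tree: B1–B2, B1–B3, B1–B4, B2–B5, B3–B6, B5–B7, B4–B8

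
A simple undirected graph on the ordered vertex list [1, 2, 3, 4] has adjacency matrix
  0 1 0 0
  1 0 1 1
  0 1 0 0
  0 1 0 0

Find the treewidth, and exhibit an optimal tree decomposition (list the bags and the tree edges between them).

Each bag holds 2 vertices, so the decomposition has width 1, which upper-bounds the treewidth. Since G has at least one edge (e.g. 2–1), it is not an edgeless graph, so tw(G) ≥ 1. Combining the bounds, tw(G) = 1.

Treewidth 1.
One such decomposition:
Bags: B1 = {1, 2}  B2 = {2, 4}  B3 = {2, 3}
Tree: B1–B2, B1–B3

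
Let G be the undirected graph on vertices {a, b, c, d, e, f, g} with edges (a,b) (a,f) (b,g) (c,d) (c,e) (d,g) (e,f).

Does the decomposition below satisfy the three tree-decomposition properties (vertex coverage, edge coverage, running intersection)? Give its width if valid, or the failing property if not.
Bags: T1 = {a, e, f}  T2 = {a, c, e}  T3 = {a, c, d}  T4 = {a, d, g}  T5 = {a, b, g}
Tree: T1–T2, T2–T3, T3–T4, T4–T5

Checking the three conditions: (i) the bags cover all of {a, b, c, d, e, f, g}; (ii) for each edge, some bag contains both endpoints; (iii) the bags containing any fixed vertex form a subtree. All hold, so the decomposition is valid with width 3 − 1 = 2.

Yes; width 2.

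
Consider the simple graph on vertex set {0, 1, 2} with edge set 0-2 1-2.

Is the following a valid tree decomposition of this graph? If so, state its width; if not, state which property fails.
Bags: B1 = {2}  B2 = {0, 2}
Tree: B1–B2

A tree decomposition must satisfy three properties: every vertex lies in some bag; for every edge, both endpoints lie together in some bag; and for every vertex, the bags containing it form a connected subtree. Here vertex 1 appears in no bag, so the decomposition is invalid.

No — vertex 1 appears in no bag.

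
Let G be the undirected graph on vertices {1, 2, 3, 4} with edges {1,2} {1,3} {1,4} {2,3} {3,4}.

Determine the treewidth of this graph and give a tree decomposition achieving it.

Every bag has size at most 3, so the width is 3 − 1 = 2 and tw(G) ≤ 2. Conversely, {1, 2, 3} is a clique of size 3, and the vertices of any clique must share a bag in every tree decomposition; so some bag has ≥ 3 vertices and tw(G) ≥ 2. Combining the bounds, tw(G) = 2.

Treewidth 2.
One optimal decomposition is:
Bags: B1 = {1, 3, 4}  B2 = {1, 2, 3}
Tree: B1–B2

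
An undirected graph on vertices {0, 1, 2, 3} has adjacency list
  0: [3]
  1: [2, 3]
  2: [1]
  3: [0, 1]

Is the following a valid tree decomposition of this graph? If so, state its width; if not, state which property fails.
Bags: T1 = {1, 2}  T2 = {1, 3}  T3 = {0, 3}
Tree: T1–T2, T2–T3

Yes; width 1.

Every vertex of G appears in some bag (union = {0, 1, 2, 3}); every edge is covered by a bag; and for each vertex v the set of bags containing v is connected in the bag tree. The decomposition is therefore valid. The largest bag has 2 vertices, so the width is 1.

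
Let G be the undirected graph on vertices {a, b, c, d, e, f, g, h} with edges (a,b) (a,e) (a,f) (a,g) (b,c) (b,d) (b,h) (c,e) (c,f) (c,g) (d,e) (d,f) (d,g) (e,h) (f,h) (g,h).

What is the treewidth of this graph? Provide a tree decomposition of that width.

Every bag has size at most 5, so the width is 5 − 1 = 4 and tw(G) ≤ 4. For the lower bound: the 5 vertex sets {b,c}, {d,g}, {f,h}, {e}, {a} are disjoint, each induces a connected subgraph, and every pair is joined by at least one edge of G. Contracting each set to a single vertex therefore yields K_{5} as a minor, and since treewidth is minor-monotone, tw(G) ≥ tw(K_{5}) = 4. Combining the bounds, tw(G) = 4.

Treewidth 4.
One such decomposition:
Bags: B1 = {b, c, e, f, g}  B2 = {b, d, e, f, g}  B3 = {b, e, f, g, h}  B4 = {a, b, e, f, g}
Tree: B1–B2, B2–B3, B3–B4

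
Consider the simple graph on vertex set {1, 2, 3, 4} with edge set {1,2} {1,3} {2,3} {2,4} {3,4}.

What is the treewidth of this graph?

A width-2 tree decomposition is:
Bags: B1 = {1, 2, 3}  B2 = {2, 3, 4}
Tree: B1–B2
Each bag holds 3 vertices, so the decomposition has width 2, which upper-bounds the treewidth. On the other hand G contains the 3-clique {1, 2, 3}. A clique must lie in a single bag of any decomposition, so no decomposition can have width below 2. Therefore the treewidth is 2.

2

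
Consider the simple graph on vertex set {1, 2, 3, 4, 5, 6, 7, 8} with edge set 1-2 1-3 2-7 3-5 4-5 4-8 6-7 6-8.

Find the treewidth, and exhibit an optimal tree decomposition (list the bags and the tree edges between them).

Each bag holds 3 vertices, so the decomposition has width 2, which upper-bounds the treewidth. The edges 6–7–2–1–3–5–4–8–6 form a cycle, so G is not a tree and its treewidth is at least 2. The upper and lower bounds meet at 2, so that is the treewidth.

Treewidth 2.
Bags: B1 = {2, 6, 7}  B2 = {1, 2, 6}  B3 = {1, 3, 6}  B4 = {3, 5, 6}  B5 = {4, 5, 6}  B6 = {4, 6, 8}
Tree: B1–B2, B2–B3, B3–B4, B4–B5, B5–B6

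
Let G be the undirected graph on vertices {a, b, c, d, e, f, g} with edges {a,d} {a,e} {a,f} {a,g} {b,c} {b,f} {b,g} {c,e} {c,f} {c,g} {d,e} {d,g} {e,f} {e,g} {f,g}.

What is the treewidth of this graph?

A width-3 tree decomposition is:
Bags: B1 = {a, d, e, g}  B2 = {a, e, f, g}  B3 = {c, e, f, g}  B4 = {b, c, f, g}
Tree: B1–B2, B2–B3, B3–B4
Every bag has size at most 4, so the width is 4 − 1 = 3 and tw(G) ≤ 3. On the other hand G contains the 4-clique {a, d, e, g}. A clique must lie in a single bag of any decomposition, so no decomposition can have width below 3. Therefore the treewidth is 3.

3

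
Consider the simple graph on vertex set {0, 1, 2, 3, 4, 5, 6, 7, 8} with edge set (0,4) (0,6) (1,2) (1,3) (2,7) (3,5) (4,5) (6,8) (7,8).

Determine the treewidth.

2

A width-2 tree decomposition is:
Bags: B1 = {0, 4, 6}  B2 = {4, 5, 6}  B3 = {3, 5, 6}  B4 = {1, 3, 6}  B5 = {1, 2, 6}  B6 = {2, 6, 7}  B7 = {6, 7, 8}
Tree: B1–B2, B2–B3, B3–B4, B4–B5, B5–B6, B6–B7
The largest bag has 3 vertices, giving width 2; this decomposition certifies tw(G) ≤ 2. The edges 6–0–4–5–3–1–2–7–8–6 form a cycle, so G is not a tree and its treewidth is at least 2. The upper and lower bounds meet at 2, so that is the treewidth.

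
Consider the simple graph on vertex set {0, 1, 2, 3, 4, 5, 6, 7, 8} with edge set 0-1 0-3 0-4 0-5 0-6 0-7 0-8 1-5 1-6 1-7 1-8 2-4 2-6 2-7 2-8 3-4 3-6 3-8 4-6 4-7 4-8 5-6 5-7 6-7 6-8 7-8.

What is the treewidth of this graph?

4

A width-4 tree decomposition is:
Bags: B1 = {0, 3, 4, 6, 8}  B2 = {0, 4, 6, 7, 8}  B3 = {0, 1, 6, 7, 8}  B4 = {0, 1, 5, 6, 7}  B5 = {2, 4, 6, 7, 8}
Tree: B1–B2, B2–B3, B3–B4, B2–B5
Each bag holds 5 vertices, so the decomposition has width 4, which upper-bounds the treewidth. For the lower bound, the 5 vertices {0, 3, 4, 6, 8} are pairwise adjacent, and any tree decomposition puts a clique entirely inside one bag — forcing width ≥ 4. The upper and lower bounds meet at 4, so that is the treewidth.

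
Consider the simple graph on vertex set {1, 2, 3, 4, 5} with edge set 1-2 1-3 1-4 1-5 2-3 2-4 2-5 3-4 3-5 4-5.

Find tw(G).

A width-4 tree decomposition is:
Bags: B1 = {1, 2, 3, 4, 5}
Tree: (single bag)
With just one bag of size 5, the width is 5 − 1 = 4, so tw(G) ≤ 4. Conversely, {1, 2, 3, 4, 5} is a clique of size 5, and the vertices of any clique must share a bag in every tree decomposition; so some bag has ≥ 5 vertices and tw(G) ≥ 4. Therefore the treewidth is 4.

4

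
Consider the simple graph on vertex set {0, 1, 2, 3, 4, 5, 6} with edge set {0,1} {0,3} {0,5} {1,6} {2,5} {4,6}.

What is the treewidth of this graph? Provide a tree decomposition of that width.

Treewidth 1.
One optimal decomposition is:
Bags: B1 = {0, 5}  B2 = {0, 3}  B3 = {0, 1}  B4 = {1, 6}  B5 = {2, 5}  B6 = {4, 6}
Tree: B1–B2, B2–B3, B3–B4, B1–B5, B4–B6

The largest bag has 2 vertices, giving width 1; this decomposition certifies tw(G) ≤ 1. G has an edge, so its treewidth is at least 1. The upper and lower bounds meet at 1, so that is the treewidth.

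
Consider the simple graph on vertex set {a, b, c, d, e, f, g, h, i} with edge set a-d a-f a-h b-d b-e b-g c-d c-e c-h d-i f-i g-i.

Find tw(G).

A width-3 tree decomposition is:
Bags: B1 = {a, f, h, i}  B2 = {a, d, h, i}  B3 = {c, d, h, i}  B4 = {c, d, g, i}  B5 = {b, c, d, g}  B6 = {b, c, e, g}
Tree: B1–B2, B2–B3, B3–B4, B4–B5, B5–B6
Each bag holds 4 vertices, so the decomposition has width 3, which upper-bounds the treewidth. For the lower bound: the 4 vertex sets {a,f,h}, {i}, {d}, {b,c,e,g} are disjoint, each induces a connected subgraph, and every pair is joined by at least one edge of G. Contracting each set to a single vertex therefore yields K_{4} as a minor, and since treewidth is minor-monotone, tw(G) ≥ tw(K_{4}) = 3. Hence tw(G) = 3 exactly.

3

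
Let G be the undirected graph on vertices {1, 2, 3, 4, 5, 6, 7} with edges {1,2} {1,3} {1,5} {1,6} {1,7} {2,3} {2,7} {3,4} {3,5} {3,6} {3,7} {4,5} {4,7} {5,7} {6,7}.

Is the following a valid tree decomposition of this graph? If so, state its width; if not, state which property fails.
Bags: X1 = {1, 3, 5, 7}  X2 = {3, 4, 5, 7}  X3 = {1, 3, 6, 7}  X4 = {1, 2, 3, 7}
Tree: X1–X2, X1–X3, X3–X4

Every vertex of G appears in some bag (union = {1, 2, 3, 4, 5, 6, 7}); every edge is covered by a bag; and for each vertex v the set of bags containing v is connected in the bag tree. The decomposition is therefore valid. The largest bag has 4 vertices, so the width is 3.

Yes; width 3.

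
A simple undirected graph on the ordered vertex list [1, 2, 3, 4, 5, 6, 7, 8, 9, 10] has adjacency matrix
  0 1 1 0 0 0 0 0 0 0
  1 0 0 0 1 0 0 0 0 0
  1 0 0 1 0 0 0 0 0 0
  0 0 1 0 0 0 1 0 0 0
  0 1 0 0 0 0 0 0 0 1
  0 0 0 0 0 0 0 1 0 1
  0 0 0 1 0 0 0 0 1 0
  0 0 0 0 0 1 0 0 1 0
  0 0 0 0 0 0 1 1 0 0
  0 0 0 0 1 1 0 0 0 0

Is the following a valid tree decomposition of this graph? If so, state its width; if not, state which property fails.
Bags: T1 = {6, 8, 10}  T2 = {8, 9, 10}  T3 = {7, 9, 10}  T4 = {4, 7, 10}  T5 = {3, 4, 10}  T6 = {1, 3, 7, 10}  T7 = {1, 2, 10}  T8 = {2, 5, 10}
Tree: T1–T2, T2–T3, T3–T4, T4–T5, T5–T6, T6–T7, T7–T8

A tree decomposition must satisfy three properties: every vertex lies in some bag; for every edge, both endpoints lie together in some bag; and for every vertex, the bags containing it form a connected subtree. Here bags containing vertex 7 are not connected in the tree, so the decomposition is invalid.

No — bags containing vertex 7 are not connected in the tree.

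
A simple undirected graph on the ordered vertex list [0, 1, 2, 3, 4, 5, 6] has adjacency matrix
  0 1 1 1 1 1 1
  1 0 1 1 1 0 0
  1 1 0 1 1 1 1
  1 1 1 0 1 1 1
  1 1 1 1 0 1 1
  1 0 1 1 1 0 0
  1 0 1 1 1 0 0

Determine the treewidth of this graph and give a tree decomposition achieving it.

Every bag has size at most 5, so the width is 5 − 1 = 4 and tw(G) ≤ 4. Conversely, {0, 1, 2, 3, 4} is a clique of size 5, and the vertices of any clique must share a bag in every tree decomposition; so some bag has ≥ 5 vertices and tw(G) ≥ 4. The upper and lower bounds meet at 4, so that is the treewidth.

Treewidth 4.
Bags: B1 = {0, 2, 3, 4, 6}  B2 = {0, 2, 3, 4, 5}  B3 = {0, 1, 2, 3, 4}
Tree: B1–B2, B1–B3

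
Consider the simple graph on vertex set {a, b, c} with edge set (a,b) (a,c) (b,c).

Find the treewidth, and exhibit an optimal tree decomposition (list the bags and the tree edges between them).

A single bag containing all 3 vertices is trivially a valid decomposition of width 2. For the lower bound, the 3 vertices {a, b, c} are pairwise adjacent, and any tree decomposition puts a clique entirely inside one bag — forcing width ≥ 2. Therefore the treewidth is 2.

Treewidth 2.
One such decomposition:
Bags: B1 = {a, b, c}
Tree: (single bag)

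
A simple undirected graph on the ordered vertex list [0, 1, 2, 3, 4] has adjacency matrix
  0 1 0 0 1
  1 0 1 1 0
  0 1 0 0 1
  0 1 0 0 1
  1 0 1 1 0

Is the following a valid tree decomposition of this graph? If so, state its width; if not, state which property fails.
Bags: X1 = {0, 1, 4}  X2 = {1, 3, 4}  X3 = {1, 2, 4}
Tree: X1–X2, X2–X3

Checking the three conditions: (i) the bags cover all of {0, 1, 2, 3, 4}; (ii) for each edge, some bag contains both endpoints; (iii) the bags containing any fixed vertex form a subtree. All hold, so the decomposition is valid with width 3 − 1 = 2.

Yes; width 2.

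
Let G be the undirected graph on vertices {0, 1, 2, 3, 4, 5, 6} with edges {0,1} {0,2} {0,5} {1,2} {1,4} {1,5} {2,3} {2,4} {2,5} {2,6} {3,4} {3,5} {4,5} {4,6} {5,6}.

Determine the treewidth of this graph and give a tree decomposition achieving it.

Each bag holds 4 vertices, so the decomposition has width 3, which upper-bounds the treewidth. On the other hand G contains the 4-clique {0, 1, 2, 5}. A clique must lie in a single bag of any decomposition, so no decomposition can have width below 3. Combining the bounds, tw(G) = 3.

Treewidth 3.
One optimal decomposition is:
Bags: B1 = {2, 3, 4, 5}  B2 = {2, 4, 5, 6}  B3 = {1, 2, 4, 5}  B4 = {0, 1, 2, 5}
Tree: B1–B2, B2–B3, B3–B4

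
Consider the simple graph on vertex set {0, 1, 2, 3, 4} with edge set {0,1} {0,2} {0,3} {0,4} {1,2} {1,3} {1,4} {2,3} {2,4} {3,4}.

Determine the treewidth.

4

A width-4 tree decomposition is:
Bags: B1 = {0, 1, 2, 3, 4}
Tree: (single bag)
With just one bag of size 5, the width is 5 − 1 = 4, so tw(G) ≤ 4. Conversely, {0, 1, 2, 3, 4} is a clique of size 5, and the vertices of any clique must share a bag in every tree decomposition; so some bag has ≥ 5 vertices and tw(G) ≥ 4. The upper and lower bounds meet at 4, so that is the treewidth.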